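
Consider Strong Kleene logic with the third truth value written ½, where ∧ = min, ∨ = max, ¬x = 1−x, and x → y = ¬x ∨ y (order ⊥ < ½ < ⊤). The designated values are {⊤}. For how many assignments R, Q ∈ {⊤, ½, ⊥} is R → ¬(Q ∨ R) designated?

3

Designated under: (R=⊥, Q=⊤); (R=⊥, Q=½); (R=⊥, Q=⊥).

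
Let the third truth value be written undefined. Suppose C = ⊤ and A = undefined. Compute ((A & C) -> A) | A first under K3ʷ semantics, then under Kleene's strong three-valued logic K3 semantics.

In K3ʷ: A & C = undefined & ⊤ = undefined
(A & C) -> A = undefined -> undefined = undefined
((A & C) -> A) | A = undefined | undefined = undefined
In Kleene's strong three-valued logic K3: A & C = undefined & ⊤ = undefined
(A & C) -> A = undefined -> undefined = undefined  [~undefined | undefined]
((A & C) -> A) | A = undefined | undefined = undefined

undefined; undefined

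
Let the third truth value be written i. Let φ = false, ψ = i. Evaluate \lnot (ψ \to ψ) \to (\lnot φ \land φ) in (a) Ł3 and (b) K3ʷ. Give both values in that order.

true; i

In Ł3: ψ \to ψ = i \to i = true  [min(1, 1−½+½)]
\lnot (ψ \to ψ) = \lnot true = false
\lnot φ = \lnot false = true
\lnot φ \land φ = true \land false = false
\lnot (ψ \to ψ) \to (\lnot φ \land φ) = false \to false = true
In K3ʷ: ψ \to ψ = i \to i = i
\lnot (ψ \to ψ) = \lnot i = i
\lnot φ = \lnot false = true
\lnot φ \land φ = true \land false = false
\lnot (ψ \to ψ) \to (\lnot φ \land φ) = i \to false = i
They differ because Ł3 and K3ʷ treat i differently under the binary connectives.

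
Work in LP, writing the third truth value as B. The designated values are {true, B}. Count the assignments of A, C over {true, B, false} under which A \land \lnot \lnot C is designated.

4

Designated under: (A=true, C=true); (A=true, C=B); (A=B, C=true); (A=B, C=B).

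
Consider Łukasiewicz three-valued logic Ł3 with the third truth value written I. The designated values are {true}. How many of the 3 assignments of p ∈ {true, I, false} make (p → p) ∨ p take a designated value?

p=true: true ✓
p=I: true ✓
p=false: true ✓

3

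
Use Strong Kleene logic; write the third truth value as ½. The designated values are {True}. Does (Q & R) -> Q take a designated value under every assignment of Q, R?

No

Countermodel: Q=½, R=True gives ½, which is not designated.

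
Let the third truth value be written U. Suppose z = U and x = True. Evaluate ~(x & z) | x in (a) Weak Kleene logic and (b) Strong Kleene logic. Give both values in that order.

In Weak Kleene logic: x & z = True & U = U
~(x & z) = ~U = U
~(x & z) | x = U | True = U
In Strong Kleene logic: x & z = True & U = U
~(x & z) = ~U = U
~(x & z) | x = U | True = True
They differ because Weak Kleene logic and Strong Kleene logic treat U differently under the binary connectives.

U; True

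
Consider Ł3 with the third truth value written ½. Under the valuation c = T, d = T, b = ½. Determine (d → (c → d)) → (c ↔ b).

c → d = T → T = T
d → (c → d) = T → T = T
c ↔ b = T ↔ ½ = ½  [1 − |1−½|]
(d → (c → d)) → (c ↔ b) = T → ½ = ½

½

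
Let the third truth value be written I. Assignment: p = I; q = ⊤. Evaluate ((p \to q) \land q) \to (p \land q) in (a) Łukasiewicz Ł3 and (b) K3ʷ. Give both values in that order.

I; I

In Łukasiewicz Ł3: p \to q = I \to ⊤ = ⊤  [min(1, 1−½+1)]
(p \to q) \land q = ⊤ \land ⊤ = ⊤
p \land q = I \land ⊤ = I
((p \to q) \land q) \to (p \land q) = ⊤ \to I = I
In K3ʷ: p \to q = I \to ⊤ = I  [any arg is the third value ⇒ result is the third value]
(p \to q) \land q = I \land ⊤ = I
p \land q = I \land ⊤ = I
((p \to q) \land q) \to (p \land q) = I \to I = I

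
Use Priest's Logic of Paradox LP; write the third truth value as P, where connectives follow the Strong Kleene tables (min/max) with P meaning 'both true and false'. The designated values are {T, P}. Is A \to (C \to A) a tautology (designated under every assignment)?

Every assignment of A, C over {T, P, F} gives a value in {T, P}.
In particular, with A=P, C=P: A \to (C \to A) = P.

Yes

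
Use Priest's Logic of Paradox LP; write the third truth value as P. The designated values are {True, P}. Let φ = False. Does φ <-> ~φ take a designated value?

~φ = ~False = True
φ <-> ~φ = False <-> True = False
False ∉ {True, P}.

No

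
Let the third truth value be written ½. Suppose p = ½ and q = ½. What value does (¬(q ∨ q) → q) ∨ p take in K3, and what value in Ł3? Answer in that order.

½; 1

In K3: q ∨ q = ½ ∨ ½ = ½
¬(q ∨ q) = ¬½ = ½
¬(q ∨ q) → q = ½ → ½ = ½  [¬½ ∨ ½]
(¬(q ∨ q) → q) ∨ p = ½ ∨ ½ = ½
In Ł3: q ∨ q = ½ ∨ ½ = ½
¬(q ∨ q) = ¬½ = ½
¬(q ∨ q) → q = ½ → ½ = 1  [min(1, 1−½+½)]
(¬(q ∨ q) → q) ∨ p = 1 ∨ ½ = 1
They differ because K3 and Ł3 treat ½ differently under implication.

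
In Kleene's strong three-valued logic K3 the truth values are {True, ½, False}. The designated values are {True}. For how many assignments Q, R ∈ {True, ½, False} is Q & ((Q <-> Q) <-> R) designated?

1

Designated under: (Q=True, R=True).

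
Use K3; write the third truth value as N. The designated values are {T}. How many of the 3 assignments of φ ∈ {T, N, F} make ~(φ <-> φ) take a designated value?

φ=T: F ·
φ=N: N ·
φ=F: F ·

0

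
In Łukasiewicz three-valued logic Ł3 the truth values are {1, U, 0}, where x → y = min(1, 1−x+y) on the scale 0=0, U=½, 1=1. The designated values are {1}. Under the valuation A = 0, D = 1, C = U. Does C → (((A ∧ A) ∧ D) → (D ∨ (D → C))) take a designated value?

Yes

A ∧ A = 0 ∧ 0 = 0
(A ∧ A) ∧ D = 0 ∧ 1 = 0
D → C = 1 → U = U  [min(1, 1−1+½)]
D ∨ (D → C) = 1 ∨ U = 1
((A ∧ A) ∧ D) → (D ∨ (D → C)) = 0 → 1 = 1
C → (((A ∧ A) ∧ D) → (D ∨ (D → C))) = U → 1 = 1
1 ∈ {1}.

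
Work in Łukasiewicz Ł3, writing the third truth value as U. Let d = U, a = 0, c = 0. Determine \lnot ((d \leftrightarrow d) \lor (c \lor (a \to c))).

0

d \leftrightarrow d = U \leftrightarrow U = 1
a \to c = 0 \to 0 = 1
c \lor (a \to c) = 0 \lor 1 = 1
(d \leftrightarrow d) \lor (c \lor (a \to c)) = 1 \lor 1 = 1
\lnot ((d \leftrightarrow d) \lor (c \lor (a \to c))) = \lnot 1 = 0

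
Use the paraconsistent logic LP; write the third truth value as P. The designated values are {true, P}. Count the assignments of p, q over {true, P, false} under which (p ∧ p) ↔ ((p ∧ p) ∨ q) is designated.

8

Of the 9 assignments, 8 give a value in {true, P}.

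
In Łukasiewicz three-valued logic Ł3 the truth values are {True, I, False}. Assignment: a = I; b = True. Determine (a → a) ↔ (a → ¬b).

a → a = I → I = True  [min(1, 1−½+½)]
¬b = ¬True = False
a → ¬b = I → False = I
(a → a) ↔ (a → ¬b) = True ↔ I = I

I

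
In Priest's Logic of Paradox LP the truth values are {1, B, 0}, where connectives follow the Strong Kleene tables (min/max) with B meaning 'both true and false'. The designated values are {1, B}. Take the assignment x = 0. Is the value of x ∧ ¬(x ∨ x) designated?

x ∨ x = 0 ∨ 0 = 0
¬(x ∨ x) = ¬0 = 1
x ∧ ¬(x ∨ x) = 0 ∧ 1 = 0
0 ∉ {1, B}.

No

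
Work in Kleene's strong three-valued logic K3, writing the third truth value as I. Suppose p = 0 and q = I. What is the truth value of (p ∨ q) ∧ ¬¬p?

p ∨ q = 0 ∨ I = I
¬p = ¬0 = 1
¬¬p = ¬1 = 0
(p ∨ q) ∧ ¬¬p = I ∧ 0 = 0

0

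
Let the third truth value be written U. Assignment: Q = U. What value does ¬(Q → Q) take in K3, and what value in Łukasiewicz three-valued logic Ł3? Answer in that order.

In K3: Q → Q = U → U = U  [¬U ∨ U]
¬(Q → Q) = ¬U = U
In Łukasiewicz three-valued logic Ł3: Q → Q = U → U = ⊤  [min(1, 1−½+½)]
¬(Q → Q) = ¬⊤ = ⊥
They differ because K3 and Łukasiewicz three-valued logic Ł3 treat U differently under implication.

U; ⊥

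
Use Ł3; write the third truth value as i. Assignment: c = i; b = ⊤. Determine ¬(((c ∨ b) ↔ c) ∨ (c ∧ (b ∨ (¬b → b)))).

c ∨ b = i ∨ ⊤ = ⊤
(c ∨ b) ↔ c = ⊤ ↔ i = i
¬b = ¬⊤ = ⊥
¬b → b = ⊥ → ⊤ = ⊤
b ∨ (¬b → b) = ⊤ ∨ ⊤ = ⊤
c ∧ (b ∨ (¬b → b)) = i ∧ ⊤ = i
((c ∨ b) ↔ c) ∨ (c ∧ (b ∨ (¬b → b))) = i ∨ i = i
¬(((c ∨ b) ↔ c) ∨ (c ∧ (b ∨ (¬b → b)))) = ¬i = i

i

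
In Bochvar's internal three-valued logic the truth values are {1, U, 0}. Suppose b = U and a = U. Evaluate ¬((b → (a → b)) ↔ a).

U

a → b = U → U = U  [any arg is the third value ⇒ result is the third value]
b → (a → b) = U → U = U
(b → (a → b)) ↔ a = U ↔ U = U
¬((b → (a → b)) ↔ a) = ¬U = U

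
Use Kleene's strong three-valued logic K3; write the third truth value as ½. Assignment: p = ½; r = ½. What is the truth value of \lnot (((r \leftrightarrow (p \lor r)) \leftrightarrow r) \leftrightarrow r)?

p \lor r = ½ \lor ½ = ½
r \leftrightarrow (p \lor r) = ½ \leftrightarrow ½ = ½
(r \leftrightarrow (p \lor r)) \leftrightarrow r = ½ \leftrightarrow ½ = ½
((r \leftrightarrow (p \lor r)) \leftrightarrow r) \leftrightarrow r = ½ \leftrightarrow ½ = ½
\lnot (((r \leftrightarrow (p \lor r)) \leftrightarrow r) \leftrightarrow r) = \lnot ½ = ½

½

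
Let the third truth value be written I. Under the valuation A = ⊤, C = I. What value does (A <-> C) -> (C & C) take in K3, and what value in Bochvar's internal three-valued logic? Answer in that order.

In K3: A <-> C = ⊤ <-> I = I
C & C = I & I = I
(A <-> C) -> (C & C) = I -> I = I  [~I | I]
In Bochvar's internal three-valued logic: A <-> C = ⊤ <-> I = I
C & C = I & I = I
(A <-> C) -> (C & C) = I -> I = I

I; I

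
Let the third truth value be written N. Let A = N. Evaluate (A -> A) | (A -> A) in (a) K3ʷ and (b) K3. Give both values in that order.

N; N

In K3ʷ: A -> A = N -> N = N
A -> A = N -> N = N
(A -> A) | (A -> A) = N | N = N
In K3: A -> A = N -> N = N
A -> A = N -> N = N
(A -> A) | (A -> A) = N | N = N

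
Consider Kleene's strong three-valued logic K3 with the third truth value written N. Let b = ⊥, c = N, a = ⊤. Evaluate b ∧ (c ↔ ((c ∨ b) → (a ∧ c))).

⊥

c ∨ b = N ∨ ⊥ = N
a ∧ c = ⊤ ∧ N = N
(c ∨ b) → (a ∧ c) = N → N = N
c ↔ ((c ∨ b) → (a ∧ c)) = N ↔ N = N
b ∧ (c ↔ ((c ∨ b) → (a ∧ c))) = ⊥ ∧ N = ⊥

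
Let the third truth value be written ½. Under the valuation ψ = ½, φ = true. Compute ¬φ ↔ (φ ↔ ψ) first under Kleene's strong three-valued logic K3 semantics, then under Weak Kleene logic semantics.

½; ½

In Kleene's strong three-valued logic K3: ¬φ = ¬true = false
φ ↔ ψ = true ↔ ½ = ½
¬φ ↔ (φ ↔ ψ) = false ↔ ½ = ½
In Weak Kleene logic: ¬φ = ¬true = false
φ ↔ ψ = true ↔ ½ = ½
¬φ ↔ (φ ↔ ψ) = false ↔ ½ = ½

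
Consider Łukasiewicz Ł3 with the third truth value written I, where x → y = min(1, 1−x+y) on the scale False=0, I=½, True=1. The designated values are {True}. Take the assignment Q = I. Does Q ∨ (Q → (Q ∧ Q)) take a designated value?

Q ∧ Q = I ∧ I = I
Q → (Q ∧ Q) = I → I = True
Q ∨ (Q → (Q ∧ Q)) = I ∨ True = True
True ∈ {True}.

Yes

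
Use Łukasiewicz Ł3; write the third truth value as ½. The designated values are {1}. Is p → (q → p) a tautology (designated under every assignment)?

Every assignment of p, q over {1, ½, 0} gives a value in {1}.
In particular, with p=½, q=½: p → (q → p) = 1.

Yes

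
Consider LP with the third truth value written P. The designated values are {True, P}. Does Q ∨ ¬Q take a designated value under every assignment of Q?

Every assignment of Q over {True, P, False} gives a value in {True, P}.
In particular, with Q=P: Q ∨ ¬Q = P.

Yes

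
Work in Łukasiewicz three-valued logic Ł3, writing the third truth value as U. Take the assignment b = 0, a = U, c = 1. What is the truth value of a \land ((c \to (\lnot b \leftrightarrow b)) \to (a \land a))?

\lnot b = \lnot 0 = 1
\lnot b \leftrightarrow b = 1 \leftrightarrow 0 = 0
c \to (\lnot b \leftrightarrow b) = 1 \to 0 = 0
a \land a = U \land U = U
(c \to (\lnot b \leftrightarrow b)) \to (a \land a) = 0 \to U = 1  [min(1, 1−0+½)]
a \land ((c \to (\lnot b \leftrightarrow b)) \to (a \land a)) = U \land 1 = U

U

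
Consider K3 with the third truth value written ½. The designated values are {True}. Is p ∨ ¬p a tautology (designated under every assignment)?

No

Countermodel: p=½ gives ½, which is not designated.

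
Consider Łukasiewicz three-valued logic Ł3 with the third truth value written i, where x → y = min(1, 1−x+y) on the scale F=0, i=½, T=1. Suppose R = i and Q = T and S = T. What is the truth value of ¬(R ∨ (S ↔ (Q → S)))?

F

Q → S = T → T = T
S ↔ (Q → S) = T ↔ T = T
R ∨ (S ↔ (Q → S)) = i ∨ T = T
¬(R ∨ (S ↔ (Q → S))) = ¬T = F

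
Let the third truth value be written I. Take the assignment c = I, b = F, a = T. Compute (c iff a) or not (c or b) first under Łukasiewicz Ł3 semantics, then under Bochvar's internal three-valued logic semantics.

In Łukasiewicz Ł3: c iff a = I iff T = I
c or b = I or F = I
not (c or b) = not I = I
(c iff a) or not (c or b) = I or I = I
In Bochvar's internal three-valued logic: c iff a = I iff T = I
c or b = I or F = I
not (c or b) = not I = I
(c iff a) or not (c or b) = I or I = I

I; I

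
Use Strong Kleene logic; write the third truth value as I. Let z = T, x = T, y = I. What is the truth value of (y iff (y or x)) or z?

y or x = I or T = T
y iff (y or x) = I iff T = I
(y iff (y or x)) or z = I or T = T

T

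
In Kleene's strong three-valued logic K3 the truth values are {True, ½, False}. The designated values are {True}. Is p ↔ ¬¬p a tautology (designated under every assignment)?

No

Countermodel: p=½ gives ½, which is not designated.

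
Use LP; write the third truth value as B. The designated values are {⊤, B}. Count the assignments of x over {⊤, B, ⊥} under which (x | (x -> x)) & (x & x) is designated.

2

x=⊤: ⊤ ✓
x=B: B ✓
x=⊥: ⊥ ·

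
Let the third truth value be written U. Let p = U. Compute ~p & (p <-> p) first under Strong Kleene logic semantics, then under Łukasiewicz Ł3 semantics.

U; U

In Strong Kleene logic: ~p = ~U = U
p <-> p = U <-> U = U
~p & (p <-> p) = U & U = U
In Łukasiewicz Ł3: ~p = ~U = U
p <-> p = U <-> U = T  [1 − |½−½|]
~p & (p <-> p) = U & T = U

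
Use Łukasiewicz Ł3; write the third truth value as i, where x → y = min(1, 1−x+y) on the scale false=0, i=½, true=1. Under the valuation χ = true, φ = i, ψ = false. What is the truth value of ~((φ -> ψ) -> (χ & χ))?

φ -> ψ = i -> false = i  [min(1, 1−½+0)]
χ & χ = true & true = true
(φ -> ψ) -> (χ & χ) = i -> true = true
~((φ -> ψ) -> (χ & χ)) = ~true = false

false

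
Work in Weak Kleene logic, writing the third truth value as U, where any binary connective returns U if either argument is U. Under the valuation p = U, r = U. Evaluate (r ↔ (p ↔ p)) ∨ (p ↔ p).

U

p ↔ p = U ↔ U = U
r ↔ (p ↔ p) = U ↔ U = U
p ↔ p = U ↔ U = U
(r ↔ (p ↔ p)) ∨ (p ↔ p) = U ∨ U = U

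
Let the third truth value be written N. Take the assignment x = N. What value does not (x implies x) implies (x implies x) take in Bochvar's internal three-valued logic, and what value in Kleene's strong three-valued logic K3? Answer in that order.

In Bochvar's internal three-valued logic: x implies x = N implies N = N
not (x implies x) = not N = N
x implies x = N implies N = N
not (x implies x) implies (x implies x) = N implies N = N
In Kleene's strong three-valued logic K3: x implies x = N implies N = N  [not N or N]
not (x implies x) = not N = N
x implies x = N implies N = N
not (x implies x) implies (x implies x) = N implies N = N

N; N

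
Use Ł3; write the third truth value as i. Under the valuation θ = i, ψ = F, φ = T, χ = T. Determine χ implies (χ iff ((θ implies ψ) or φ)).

θ implies ψ = i implies F = i  [min(1, 1−½+0)]
(θ implies ψ) or φ = i or T = T
χ iff ((θ implies ψ) or φ) = T iff T = T
χ implies (χ iff ((θ implies ψ) or φ)) = T implies T = T

T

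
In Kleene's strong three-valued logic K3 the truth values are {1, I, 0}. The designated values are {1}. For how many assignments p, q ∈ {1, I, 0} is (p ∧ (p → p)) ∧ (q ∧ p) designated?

Designated under: (p=1, q=1).

1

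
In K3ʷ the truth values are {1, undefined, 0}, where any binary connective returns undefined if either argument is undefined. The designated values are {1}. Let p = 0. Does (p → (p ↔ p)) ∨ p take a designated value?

Yes

p ↔ p = 0 ↔ 0 = 1
p → (p ↔ p) = 0 → 1 = 1
(p → (p ↔ p)) ∨ p = 1 ∨ 0 = 1
1 ∈ {1}.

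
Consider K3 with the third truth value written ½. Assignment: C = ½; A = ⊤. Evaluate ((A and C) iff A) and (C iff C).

A and C = ⊤ and ½ = ½
(A and C) iff A = ½ iff ⊤ = ½
C iff C = ½ iff ½ = ½
((A and C) iff A) and (C iff C) = ½ and ½ = ½

½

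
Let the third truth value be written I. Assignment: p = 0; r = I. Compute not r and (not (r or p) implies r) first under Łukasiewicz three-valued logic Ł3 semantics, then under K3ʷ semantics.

I; I

In Łukasiewicz three-valued logic Ł3: not r = not I = I
r or p = I or 0 = I
not (r or p) = not I = I
not (r or p) implies r = I implies I = 1  [min(1, 1−½+½)]
not r and (not (r or p) implies r) = I and 1 = I
In K3ʷ: not r = not I = I
r or p = I or 0 = I
not (r or p) = not I = I
not (r or p) implies r = I implies I = I
not r and (not (r or p) implies r) = I and I = I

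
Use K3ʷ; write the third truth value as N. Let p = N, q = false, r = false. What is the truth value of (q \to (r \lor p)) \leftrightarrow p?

N

r \lor p = false \lor N = N
q \to (r \lor p) = false \to N = N  [any arg is the third value ⇒ result is the third value]
(q \to (r \lor p)) \leftrightarrow p = N \leftrightarrow N = N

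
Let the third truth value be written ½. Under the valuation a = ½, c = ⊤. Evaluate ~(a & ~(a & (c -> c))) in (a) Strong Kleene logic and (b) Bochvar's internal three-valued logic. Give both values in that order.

In Strong Kleene logic: c -> c = ⊤ -> ⊤ = ⊤
a & (c -> c) = ½ & ⊤ = ½
~(a & (c -> c)) = ~½ = ½
a & ~(a & (c -> c)) = ½ & ½ = ½
~(a & ~(a & (c -> c))) = ~½ = ½
In Bochvar's internal three-valued logic: c -> c = ⊤ -> ⊤ = ⊤
a & (c -> c) = ½ & ⊤ = ½
~(a & (c -> c)) = ~½ = ½
a & ~(a & (c -> c)) = ½ & ½ = ½
~(a & ~(a & (c -> c))) = ~½ = ½

½; ½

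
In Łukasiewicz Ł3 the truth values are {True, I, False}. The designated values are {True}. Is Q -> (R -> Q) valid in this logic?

Yes

Every assignment of Q, R over {True, I, False} gives a value in {True}.
In particular, with Q=I, R=I: Q -> (R -> Q) = True.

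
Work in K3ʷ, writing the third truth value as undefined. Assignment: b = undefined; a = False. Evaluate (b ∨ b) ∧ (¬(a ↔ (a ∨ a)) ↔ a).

undefined

b ∨ b = undefined ∨ undefined = undefined
a ∨ a = False ∨ False = False
a ↔ (a ∨ a) = False ↔ False = True
¬(a ↔ (a ∨ a)) = ¬True = False
¬(a ↔ (a ∨ a)) ↔ a = False ↔ False = True
(b ∨ b) ∧ (¬(a ↔ (a ∨ a)) ↔ a) = undefined ∧ True = undefined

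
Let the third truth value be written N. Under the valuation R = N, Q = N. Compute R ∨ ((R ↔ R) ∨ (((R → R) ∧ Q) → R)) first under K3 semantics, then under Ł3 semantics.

N; 1

In K3: R ↔ R = N ↔ N = N
R → R = N → N = N  [¬N ∨ N]
(R → R) ∧ Q = N ∧ N = N
((R → R) ∧ Q) → R = N → N = N
(R ↔ R) ∨ (((R → R) ∧ Q) → R) = N ∨ N = N
R ∨ ((R ↔ R) ∨ (((R → R) ∧ Q) → R)) = N ∨ N = N
In Ł3: R ↔ R = N ↔ N = 1
R → R = N → N = 1
(R → R) ∧ Q = 1 ∧ N = N
((R → R) ∧ Q) → R = N → N = 1
(R ↔ R) ∨ (((R → R) ∧ Q) → R) = 1 ∨ 1 = 1
R ∨ ((R ↔ R) ∨ (((R → R) ∧ Q) → R)) = N ∨ 1 = 1
They differ because K3 and Ł3 treat N differently under implication.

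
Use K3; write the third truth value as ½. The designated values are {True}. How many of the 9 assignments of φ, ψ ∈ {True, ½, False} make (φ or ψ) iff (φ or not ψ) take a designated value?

3

Designated under: (φ=True, ψ=True); (φ=True, ψ=½); (φ=True, ψ=False).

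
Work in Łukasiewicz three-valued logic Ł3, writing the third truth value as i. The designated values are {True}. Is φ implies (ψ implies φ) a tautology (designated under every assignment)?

Yes

Every assignment of φ, ψ over {True, i, False} gives a value in {True}.
In particular, with φ=i, ψ=i: φ implies (ψ implies φ) = True.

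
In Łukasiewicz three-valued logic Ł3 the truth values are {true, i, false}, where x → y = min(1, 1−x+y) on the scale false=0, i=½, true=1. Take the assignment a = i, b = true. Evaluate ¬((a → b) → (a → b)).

false

a → b = i → true = true  [min(1, 1−½+1)]
a → b = i → true = true
(a → b) → (a → b) = true → true = true
¬((a → b) → (a → b)) = ¬true = false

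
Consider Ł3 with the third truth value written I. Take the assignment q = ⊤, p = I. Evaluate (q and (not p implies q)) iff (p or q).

⊤

not p = not I = I
not p implies q = I implies ⊤ = ⊤  [min(1, 1−½+1)]
q and (not p implies q) = ⊤ and ⊤ = ⊤
p or q = I or ⊤ = ⊤
(q and (not p implies q)) iff (p or q) = ⊤ iff ⊤ = ⊤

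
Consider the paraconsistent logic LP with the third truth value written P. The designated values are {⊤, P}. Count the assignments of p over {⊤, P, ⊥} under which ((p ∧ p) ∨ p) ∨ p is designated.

p=⊤: ⊤ ✓
p=P: P ✓
p=⊥: ⊥ ·

2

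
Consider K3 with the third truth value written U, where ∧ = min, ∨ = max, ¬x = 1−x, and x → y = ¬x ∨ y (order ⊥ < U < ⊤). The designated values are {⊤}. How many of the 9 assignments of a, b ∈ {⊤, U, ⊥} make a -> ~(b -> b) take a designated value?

Designated under: (a=⊥, b=⊤); (a=⊥, b=U); (a=⊥, b=⊥).

3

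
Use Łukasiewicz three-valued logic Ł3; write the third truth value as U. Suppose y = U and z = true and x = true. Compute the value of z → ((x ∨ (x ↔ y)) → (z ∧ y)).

U

x ↔ y = true ↔ U = U  [1 − |1−½|]
x ∨ (x ↔ y) = true ∨ U = true
z ∧ y = true ∧ U = U
(x ∨ (x ↔ y)) → (z ∧ y) = true → U = U
z → ((x ∨ (x ↔ y)) → (z ∧ y)) = true → U = U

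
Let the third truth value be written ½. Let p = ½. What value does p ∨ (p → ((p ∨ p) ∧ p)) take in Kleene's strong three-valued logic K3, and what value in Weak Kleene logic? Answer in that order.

½; ½

In Kleene's strong three-valued logic K3: p ∨ p = ½ ∨ ½ = ½
(p ∨ p) ∧ p = ½ ∧ ½ = ½
p → ((p ∨ p) ∧ p) = ½ → ½ = ½  [¬½ ∨ ½]
p ∨ (p → ((p ∨ p) ∧ p)) = ½ ∨ ½ = ½
In Weak Kleene logic: p ∨ p = ½ ∨ ½ = ½
(p ∨ p) ∧ p = ½ ∧ ½ = ½
p → ((p ∨ p) ∧ p) = ½ → ½ = ½
p ∨ (p → ((p ∨ p) ∧ p)) = ½ ∨ ½ = ½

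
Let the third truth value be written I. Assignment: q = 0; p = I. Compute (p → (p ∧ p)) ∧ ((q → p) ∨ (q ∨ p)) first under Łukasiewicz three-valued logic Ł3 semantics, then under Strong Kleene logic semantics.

In Łukasiewicz three-valued logic Ł3: p ∧ p = I ∧ I = I
p → (p ∧ p) = I → I = 1  [min(1, 1−½+½)]
q → p = 0 → I = 1
q ∨ p = 0 ∨ I = I
(q → p) ∨ (q ∨ p) = 1 ∨ I = 1
(p → (p ∧ p)) ∧ ((q → p) ∨ (q ∨ p)) = 1 ∧ 1 = 1
In Strong Kleene logic: p ∧ p = I ∧ I = I
p → (p ∧ p) = I → I = I
q → p = 0 → I = 1
q ∨ p = 0 ∨ I = I
(q → p) ∨ (q ∨ p) = 1 ∨ I = 1
(p → (p ∧ p)) ∧ ((q → p) ∨ (q ∨ p)) = I ∧ 1 = I
They differ because Łukasiewicz three-valued logic Ł3 and Strong Kleene logic treat I differently under implication.

1; I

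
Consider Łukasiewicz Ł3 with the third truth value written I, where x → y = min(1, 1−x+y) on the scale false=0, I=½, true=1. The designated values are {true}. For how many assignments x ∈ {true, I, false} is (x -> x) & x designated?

x=true: true ✓
x=I: I ·
x=false: false ·

1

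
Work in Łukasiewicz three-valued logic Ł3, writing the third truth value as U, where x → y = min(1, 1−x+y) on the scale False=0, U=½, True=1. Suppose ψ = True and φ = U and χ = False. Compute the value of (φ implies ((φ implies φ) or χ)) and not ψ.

False

φ implies φ = U implies U = True  [min(1, 1−½+½)]
(φ implies φ) or χ = True or False = True
φ implies ((φ implies φ) or χ) = U implies True = True
not ψ = not True = False
(φ implies ((φ implies φ) or χ)) and not ψ = True and False = False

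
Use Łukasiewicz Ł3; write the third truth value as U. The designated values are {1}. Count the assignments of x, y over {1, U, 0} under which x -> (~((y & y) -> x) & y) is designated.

4

Designated under: (x=U, y=1); (x=0, y=1); (x=0, y=U); (x=0, y=0).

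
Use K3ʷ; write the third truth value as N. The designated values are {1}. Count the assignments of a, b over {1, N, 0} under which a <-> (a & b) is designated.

Designated under: (a=1, b=1); (a=0, b=1); (a=0, b=0).

3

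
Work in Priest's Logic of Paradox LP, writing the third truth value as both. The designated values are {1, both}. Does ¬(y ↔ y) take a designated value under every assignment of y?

Countermodel: y=1 gives 0, which is not designated.

No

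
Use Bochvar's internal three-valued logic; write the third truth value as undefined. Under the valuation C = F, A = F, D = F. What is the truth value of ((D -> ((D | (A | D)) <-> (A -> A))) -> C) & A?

F

A | D = F | F = F
D | (A | D) = F | F = F
A -> A = F -> F = T
(D | (A | D)) <-> (A -> A) = F <-> T = F
D -> ((D | (A | D)) <-> (A -> A)) = F -> F = T
(D -> ((D | (A | D)) <-> (A -> A))) -> C = T -> F = F
((D -> ((D | (A | D)) <-> (A -> A))) -> C) & A = F & F = F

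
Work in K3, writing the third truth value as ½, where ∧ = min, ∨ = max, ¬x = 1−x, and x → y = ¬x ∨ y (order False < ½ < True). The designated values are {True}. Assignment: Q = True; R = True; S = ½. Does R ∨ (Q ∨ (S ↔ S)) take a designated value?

Yes

S ↔ S = ½ ↔ ½ = ½
Q ∨ (S ↔ S) = True ∨ ½ = True
R ∨ (Q ∨ (S ↔ S)) = True ∨ True = True
True ∈ {True}.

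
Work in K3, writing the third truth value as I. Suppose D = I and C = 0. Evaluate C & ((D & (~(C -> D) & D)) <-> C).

C -> D = 0 -> I = 1
~(C -> D) = ~1 = 0
~(C -> D) & D = 0 & I = 0
D & (~(C -> D) & D) = I & 0 = 0
(D & (~(C -> D) & D)) <-> C = 0 <-> 0 = 1
C & ((D & (~(C -> D) & D)) <-> C) = 0 & 1 = 0

0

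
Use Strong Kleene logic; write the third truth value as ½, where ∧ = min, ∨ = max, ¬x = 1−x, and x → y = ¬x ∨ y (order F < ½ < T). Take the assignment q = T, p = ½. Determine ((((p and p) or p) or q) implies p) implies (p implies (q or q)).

p and p = ½ and ½ = ½
(p and p) or p = ½ or ½ = ½
((p and p) or p) or q = ½ or T = T
(((p and p) or p) or q) implies p = T implies ½ = ½  [not T or ½]
q or q = T or T = T
p implies (q or q) = ½ implies T = T
((((p and p) or p) or q) implies p) implies (p implies (q or q)) = ½ implies T = T

T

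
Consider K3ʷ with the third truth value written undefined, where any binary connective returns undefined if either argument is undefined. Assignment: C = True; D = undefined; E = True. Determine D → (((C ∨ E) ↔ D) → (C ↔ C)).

undefined

C ∨ E = True ∨ True = True
(C ∨ E) ↔ D = True ↔ undefined = undefined
C ↔ C = True ↔ True = True
((C ∨ E) ↔ D) → (C ↔ C) = undefined → True = undefined  [any arg is the third value ⇒ result is the third value]
D → (((C ∨ E) ↔ D) → (C ↔ C)) = undefined → undefined = undefined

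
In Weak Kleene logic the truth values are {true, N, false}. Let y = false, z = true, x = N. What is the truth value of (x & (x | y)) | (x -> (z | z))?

N

x | y = N | false = N
x & (x | y) = N & N = N
z | z = true | true = true
x -> (z | z) = N -> true = N  [any arg is the third value ⇒ result is the third value]
(x & (x | y)) | (x -> (z | z)) = N | N = N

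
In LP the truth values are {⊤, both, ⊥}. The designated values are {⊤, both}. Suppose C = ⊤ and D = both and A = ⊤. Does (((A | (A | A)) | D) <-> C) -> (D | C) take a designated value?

A | A = ⊤ | ⊤ = ⊤
A | (A | A) = ⊤ | ⊤ = ⊤
(A | (A | A)) | D = ⊤ | both = ⊤
((A | (A | A)) | D) <-> C = ⊤ <-> ⊤ = ⊤
D | C = both | ⊤ = ⊤
(((A | (A | A)) | D) <-> C) -> (D | C) = ⊤ -> ⊤ = ⊤
⊤ ∈ {⊤, both}.

Yes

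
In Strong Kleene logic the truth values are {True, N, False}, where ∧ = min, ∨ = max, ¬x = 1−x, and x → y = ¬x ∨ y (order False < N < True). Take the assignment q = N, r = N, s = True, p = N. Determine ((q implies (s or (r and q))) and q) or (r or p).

N

r and q = N and N = N
s or (r and q) = True or N = True
q implies (s or (r and q)) = N implies True = True  [not N or True]
(q implies (s or (r and q))) and q = True and N = N
r or p = N or N = N
((q implies (s or (r and q))) and q) or (r or p) = N or N = N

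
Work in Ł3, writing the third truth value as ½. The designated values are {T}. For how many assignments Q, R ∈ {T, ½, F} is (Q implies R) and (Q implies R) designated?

6

Of the 9 assignments, 6 give a value in {T}.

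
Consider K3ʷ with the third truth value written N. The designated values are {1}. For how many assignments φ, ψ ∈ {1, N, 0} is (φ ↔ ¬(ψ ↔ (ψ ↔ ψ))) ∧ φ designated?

1

Designated under: (φ=1, ψ=0).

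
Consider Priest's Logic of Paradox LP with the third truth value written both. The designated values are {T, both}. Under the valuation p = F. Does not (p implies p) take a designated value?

No

p implies p = F implies F = T
not (p implies p) = not T = F
F ∉ {T, both}.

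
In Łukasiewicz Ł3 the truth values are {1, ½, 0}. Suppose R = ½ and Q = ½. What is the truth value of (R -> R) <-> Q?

½

R -> R = ½ -> ½ = 1  [min(1, 1−½+½)]
(R -> R) <-> Q = 1 <-> ½ = ½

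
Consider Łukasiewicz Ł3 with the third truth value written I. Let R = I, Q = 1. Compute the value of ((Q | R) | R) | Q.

Q | R = 1 | I = 1
(Q | R) | R = 1 | I = 1
((Q | R) | R) | Q = 1 | 1 = 1

1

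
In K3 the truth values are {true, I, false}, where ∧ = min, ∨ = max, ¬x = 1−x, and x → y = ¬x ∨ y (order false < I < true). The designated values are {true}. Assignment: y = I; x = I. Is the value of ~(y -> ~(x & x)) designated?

No

x & x = I & I = I
~(x & x) = ~I = I
y -> ~(x & x) = I -> I = I  [~I | I]
~(y -> ~(x & x)) = ~I = I
I ∉ {true}.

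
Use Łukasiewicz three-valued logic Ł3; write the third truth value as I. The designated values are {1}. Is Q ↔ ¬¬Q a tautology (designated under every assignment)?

Every assignment of Q over {1, I, 0} gives a value in {1}.
In particular, with Q=I: Q ↔ ¬¬Q = 1.

Yes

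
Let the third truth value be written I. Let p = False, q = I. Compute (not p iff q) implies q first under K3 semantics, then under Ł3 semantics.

I; True

In K3: not p = not False = True
not p iff q = True iff I = I
(not p iff q) implies q = I implies I = I  [not I or I]
In Ł3: not p = not False = True
not p iff q = True iff I = I
(not p iff q) implies q = I implies I = True
They differ because K3 and Ł3 treat I differently under implication.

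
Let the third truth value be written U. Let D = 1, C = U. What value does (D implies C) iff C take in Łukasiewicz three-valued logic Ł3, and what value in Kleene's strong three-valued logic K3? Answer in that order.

1; U

In Łukasiewicz three-valued logic Ł3: D implies C = 1 implies U = U  [min(1, 1−1+½)]
(D implies C) iff C = U iff U = 1
In Kleene's strong three-valued logic K3: D implies C = 1 implies U = U
(D implies C) iff C = U iff U = U
They differ because Łukasiewicz three-valued logic Ł3 and Kleene's strong three-valued logic K3 treat U differently under implication.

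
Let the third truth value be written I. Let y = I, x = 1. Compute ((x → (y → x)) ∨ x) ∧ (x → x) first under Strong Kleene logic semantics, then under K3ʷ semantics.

In Strong Kleene logic: y → x = I → 1 = 1  [¬I ∨ 1]
x → (y → x) = 1 → 1 = 1
(x → (y → x)) ∨ x = 1 ∨ 1 = 1
x → x = 1 → 1 = 1
((x → (y → x)) ∨ x) ∧ (x → x) = 1 ∧ 1 = 1
In K3ʷ: y → x = I → 1 = I  [any arg is the third value ⇒ result is the third value]
x → (y → x) = 1 → I = I
(x → (y → x)) ∨ x = I ∨ 1 = I
x → x = 1 → 1 = 1
((x → (y → x)) ∨ x) ∧ (x → x) = I ∧ 1 = I
They differ because Strong Kleene logic and K3ʷ treat I differently under the binary connectives.

1; I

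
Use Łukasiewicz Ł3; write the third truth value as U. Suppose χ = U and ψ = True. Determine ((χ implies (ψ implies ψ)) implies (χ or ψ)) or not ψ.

True

ψ implies ψ = True implies True = True
χ implies (ψ implies ψ) = U implies True = True  [min(1, 1−½+1)]
χ or ψ = U or True = True
(χ implies (ψ implies ψ)) implies (χ or ψ) = True implies True = True
not ψ = not True = False
((χ implies (ψ implies ψ)) implies (χ or ψ)) or not ψ = True or False = True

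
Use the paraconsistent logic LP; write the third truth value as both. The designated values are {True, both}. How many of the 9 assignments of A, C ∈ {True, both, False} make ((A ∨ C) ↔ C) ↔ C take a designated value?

8

Of the 9 assignments, 8 give a value in {True, both}.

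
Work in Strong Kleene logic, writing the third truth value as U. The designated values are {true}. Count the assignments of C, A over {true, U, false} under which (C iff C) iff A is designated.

2

Designated under: (C=true, A=true); (C=false, A=true).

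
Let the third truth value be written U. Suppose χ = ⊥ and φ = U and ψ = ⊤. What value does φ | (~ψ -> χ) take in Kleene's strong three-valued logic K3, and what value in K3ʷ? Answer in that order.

In Kleene's strong three-valued logic K3: ~ψ = ~⊤ = ⊥
~ψ -> χ = ⊥ -> ⊥ = ⊤
φ | (~ψ -> χ) = U | ⊤ = ⊤
In K3ʷ: ~ψ = ~⊤ = ⊥
~ψ -> χ = ⊥ -> ⊥ = ⊤
φ | (~ψ -> χ) = U | ⊤ = U
They differ because Kleene's strong three-valued logic K3 and K3ʷ treat U differently under the binary connectives.

⊤; U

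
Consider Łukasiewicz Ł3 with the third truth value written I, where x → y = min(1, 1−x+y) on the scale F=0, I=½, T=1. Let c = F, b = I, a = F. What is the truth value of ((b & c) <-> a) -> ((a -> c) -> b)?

I

b & c = I & F = F
(b & c) <-> a = F <-> F = T
a -> c = F -> F = T
(a -> c) -> b = T -> I = I
((b & c) <-> a) -> ((a -> c) -> b) = T -> I = I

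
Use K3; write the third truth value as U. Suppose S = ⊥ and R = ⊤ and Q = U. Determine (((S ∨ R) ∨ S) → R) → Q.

U

S ∨ R = ⊥ ∨ ⊤ = ⊤
(S ∨ R) ∨ S = ⊤ ∨ ⊥ = ⊤
((S ∨ R) ∨ S) → R = ⊤ → ⊤ = ⊤
(((S ∨ R) ∨ S) → R) → Q = ⊤ → U = U  [¬⊤ ∨ U]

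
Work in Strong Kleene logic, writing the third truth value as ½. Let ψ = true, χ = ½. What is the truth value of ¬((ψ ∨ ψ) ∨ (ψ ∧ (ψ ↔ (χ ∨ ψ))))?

false

ψ ∨ ψ = true ∨ true = true
χ ∨ ψ = ½ ∨ true = true
ψ ↔ (χ ∨ ψ) = true ↔ true = true
ψ ∧ (ψ ↔ (χ ∨ ψ)) = true ∧ true = true
(ψ ∨ ψ) ∨ (ψ ∧ (ψ ↔ (χ ∨ ψ))) = true ∨ true = true
¬((ψ ∨ ψ) ∨ (ψ ∧ (ψ ↔ (χ ∨ ψ)))) = ¬true = false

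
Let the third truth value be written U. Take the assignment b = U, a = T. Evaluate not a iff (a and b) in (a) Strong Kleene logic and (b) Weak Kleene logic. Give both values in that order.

U; U

In Strong Kleene logic: not a = not T = F
a and b = T and U = U
not a iff (a and b) = F iff U = U
In Weak Kleene logic: not a = not T = F
a and b = T and U = U
not a iff (a and b) = F iff U = U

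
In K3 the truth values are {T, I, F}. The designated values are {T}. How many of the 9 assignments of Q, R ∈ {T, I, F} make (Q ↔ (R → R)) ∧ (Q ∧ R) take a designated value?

Designated under: (Q=T, R=T).

1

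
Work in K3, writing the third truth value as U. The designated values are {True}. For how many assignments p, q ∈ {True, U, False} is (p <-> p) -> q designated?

3

Designated under: (p=True, q=True); (p=U, q=True); (p=False, q=True).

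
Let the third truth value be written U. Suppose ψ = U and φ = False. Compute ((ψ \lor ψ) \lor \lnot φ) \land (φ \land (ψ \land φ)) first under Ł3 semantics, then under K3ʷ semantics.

In Ł3: ψ \lor ψ = U \lor U = U
\lnot φ = \lnot False = True
(ψ \lor ψ) \lor \lnot φ = U \lor True = True
ψ \land φ = U \land False = False
φ \land (ψ \land φ) = False \land False = False
((ψ \lor ψ) \lor \lnot φ) \land (φ \land (ψ \land φ)) = True \land False = False
In K3ʷ: ψ \lor ψ = U \lor U = U
\lnot φ = \lnot False = True
(ψ \lor ψ) \lor \lnot φ = U \lor True = U
ψ \land φ = U \land False = U
φ \land (ψ \land φ) = False \land U = U
((ψ \lor ψ) \lor \lnot φ) \land (φ \land (ψ \land φ)) = U \land U = U
They differ because Ł3 and K3ʷ treat U differently under the binary connectives.

False; U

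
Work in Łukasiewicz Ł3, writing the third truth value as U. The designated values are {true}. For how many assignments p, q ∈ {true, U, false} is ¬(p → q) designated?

1

Designated under: (p=true, q=false).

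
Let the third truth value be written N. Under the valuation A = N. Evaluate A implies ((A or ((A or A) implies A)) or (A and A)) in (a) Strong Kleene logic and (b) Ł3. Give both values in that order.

N; T

In Strong Kleene logic: A or A = N or N = N
(A or A) implies A = N implies N = N  [not N or N]
A or ((A or A) implies A) = N or N = N
A and A = N and N = N
(A or ((A or A) implies A)) or (A and A) = N or N = N
A implies ((A or ((A or A) implies A)) or (A and A)) = N implies N = N
In Ł3: A or A = N or N = N
(A or A) implies A = N implies N = T  [min(1, 1−½+½)]
A or ((A or A) implies A) = N or T = T
A and A = N and N = N
(A or ((A or A) implies A)) or (A and A) = T or N = T
A implies ((A or ((A or A) implies A)) or (A and A)) = N implies T = T
They differ because Strong Kleene logic and Ł3 treat N differently under implication.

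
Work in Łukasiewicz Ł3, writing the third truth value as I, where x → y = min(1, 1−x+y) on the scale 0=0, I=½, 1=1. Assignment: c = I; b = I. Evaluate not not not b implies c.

not b = not I = I
not not b = not I = I
not not not b = not I = I
not not not b implies c = I implies I = 1  [min(1, 1−½+½)]

1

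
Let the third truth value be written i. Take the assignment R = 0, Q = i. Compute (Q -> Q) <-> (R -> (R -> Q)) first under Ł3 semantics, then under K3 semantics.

1; i

In Ł3: Q -> Q = i -> i = 1  [min(1, 1−½+½)]
R -> Q = 0 -> i = 1
R -> (R -> Q) = 0 -> 1 = 1
(Q -> Q) <-> (R -> (R -> Q)) = 1 <-> 1 = 1
In K3: Q -> Q = i -> i = i
R -> Q = 0 -> i = 1
R -> (R -> Q) = 0 -> 1 = 1
(Q -> Q) <-> (R -> (R -> Q)) = i <-> 1 = i
They differ because Ł3 and K3 treat i differently under implication.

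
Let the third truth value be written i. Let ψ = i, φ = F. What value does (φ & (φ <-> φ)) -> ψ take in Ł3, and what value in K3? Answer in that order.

T; T

In Ł3: φ <-> φ = F <-> F = T
φ & (φ <-> φ) = F & T = F
(φ & (φ <-> φ)) -> ψ = F -> i = T  [min(1, 1−0+½)]
In K3: φ <-> φ = F <-> F = T
φ & (φ <-> φ) = F & T = F
(φ & (φ <-> φ)) -> ψ = F -> i = T  [~F | i]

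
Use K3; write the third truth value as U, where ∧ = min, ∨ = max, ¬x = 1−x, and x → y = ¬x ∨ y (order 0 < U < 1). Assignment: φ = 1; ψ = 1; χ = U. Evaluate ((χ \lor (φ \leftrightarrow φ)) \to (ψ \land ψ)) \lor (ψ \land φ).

1

φ \leftrightarrow φ = 1 \leftrightarrow 1 = 1
χ \lor (φ \leftrightarrow φ) = U \lor 1 = 1
ψ \land ψ = 1 \land 1 = 1
(χ \lor (φ \leftrightarrow φ)) \to (ψ \land ψ) = 1 \to 1 = 1
ψ \land φ = 1 \land 1 = 1
((χ \lor (φ \leftrightarrow φ)) \to (ψ \land ψ)) \lor (ψ \land φ) = 1 \lor 1 = 1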